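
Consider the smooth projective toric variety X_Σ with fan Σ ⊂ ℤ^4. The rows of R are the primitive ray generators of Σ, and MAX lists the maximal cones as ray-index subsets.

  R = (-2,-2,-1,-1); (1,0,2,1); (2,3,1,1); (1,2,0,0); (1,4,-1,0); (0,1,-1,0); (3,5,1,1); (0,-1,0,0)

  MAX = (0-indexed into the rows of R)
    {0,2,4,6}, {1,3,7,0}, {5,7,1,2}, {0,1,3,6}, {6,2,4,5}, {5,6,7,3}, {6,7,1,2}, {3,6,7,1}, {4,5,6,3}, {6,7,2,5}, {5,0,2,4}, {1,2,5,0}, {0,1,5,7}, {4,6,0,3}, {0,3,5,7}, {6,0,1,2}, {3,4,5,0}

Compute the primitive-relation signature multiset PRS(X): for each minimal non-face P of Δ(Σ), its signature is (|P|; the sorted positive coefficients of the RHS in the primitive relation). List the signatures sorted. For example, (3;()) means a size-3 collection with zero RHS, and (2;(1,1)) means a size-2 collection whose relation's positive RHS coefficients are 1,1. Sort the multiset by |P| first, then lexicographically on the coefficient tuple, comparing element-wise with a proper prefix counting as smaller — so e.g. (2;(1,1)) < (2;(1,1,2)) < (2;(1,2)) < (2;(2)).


Primitive collections (8):

  • {2,3}:  v_{2} + v_{3} = v_{6}  ⇒ sig = (2;(1))
  • {4,7}:  v_{4} + v_{7} = v_{3} + v_{5}  ⇒ sig = (2;(1,1))
  • {1,4}:  v_{1} + v_{4} = v_{0} + 2·v_{2}  ⇒ sig = (2;(1,2))
  • {0,2,7}:  v_{0} + v_{2} + v_{7} = 0  ⇒ sig = (3;())
  • {0,5,6}:  v_{0} + v_{5} + v_{6} = v_{4}  ⇒ sig = (3;(1))
  • {0,6,7}:  v_{0} + v_{6} + v_{7} = v_{3}  ⇒ sig = (3;(1))
  • {1,3,5}:  v_{1} + v_{3} + v_{5} = v_{2}  ⇒ sig = (3;(1))
  • {1,5,6}:  v_{1} + v_{5} + v_{6} = 2·v_{2}  ⇒ sig = (3;(2))

Signatures (|P|; sorted positive RHS coefficients), sorted:
    (2;(1))
    (2;(1,1))
    (2;(1,2))
    (3;())
    (3;(1))
    (3;(1))
    (3;(1))
    (3;(2))


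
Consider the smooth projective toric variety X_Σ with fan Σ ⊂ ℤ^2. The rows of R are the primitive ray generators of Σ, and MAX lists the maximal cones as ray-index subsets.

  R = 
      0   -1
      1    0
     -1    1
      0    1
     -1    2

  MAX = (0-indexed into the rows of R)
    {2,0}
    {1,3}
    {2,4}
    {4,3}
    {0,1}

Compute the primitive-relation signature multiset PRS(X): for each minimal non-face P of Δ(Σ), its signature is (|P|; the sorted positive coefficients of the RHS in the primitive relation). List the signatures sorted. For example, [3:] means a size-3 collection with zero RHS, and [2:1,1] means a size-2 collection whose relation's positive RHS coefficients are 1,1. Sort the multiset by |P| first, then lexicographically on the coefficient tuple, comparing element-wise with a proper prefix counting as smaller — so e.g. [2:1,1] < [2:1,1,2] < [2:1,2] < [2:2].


Minimal non-faces — 5 found among 5 rays, 5 max cones:

  P = {0,3}:  v_{0} + v_{3} = 0 — sig = [2:]
  P = {0,4}:  v_{0} + v_{4} = v_{2} — sig = [2:1]
  P = {1,2}:  v_{1} + v_{2} = v_{3} — sig = [2:1]
  P = {2,3}:  v_{2} + v_{3} = v_{4} — sig = [2:1]
  P = {1,4}:  v_{1} + v_{4} = 2·v_{3} — sig = [2:2]

Sorted signature multiset PRS(X):
[[2:], [2:1], [2:1], [2:1], [2:2]]


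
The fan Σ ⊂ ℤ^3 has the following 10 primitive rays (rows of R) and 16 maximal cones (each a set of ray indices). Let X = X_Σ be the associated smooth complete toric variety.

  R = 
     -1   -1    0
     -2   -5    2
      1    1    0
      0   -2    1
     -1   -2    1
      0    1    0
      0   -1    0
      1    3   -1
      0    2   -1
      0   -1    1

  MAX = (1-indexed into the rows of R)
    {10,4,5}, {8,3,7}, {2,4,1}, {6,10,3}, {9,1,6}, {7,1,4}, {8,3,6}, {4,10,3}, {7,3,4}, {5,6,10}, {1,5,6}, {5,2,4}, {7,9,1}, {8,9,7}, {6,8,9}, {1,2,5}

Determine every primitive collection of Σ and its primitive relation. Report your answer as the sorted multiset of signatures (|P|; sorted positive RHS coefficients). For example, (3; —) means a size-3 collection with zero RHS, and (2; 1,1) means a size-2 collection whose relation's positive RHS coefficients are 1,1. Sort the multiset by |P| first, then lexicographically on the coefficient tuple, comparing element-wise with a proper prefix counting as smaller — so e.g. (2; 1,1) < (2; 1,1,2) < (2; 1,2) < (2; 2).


|primitive collections| = 22. Relations:

  • {1,3}:  v_{1} + v_{3} = 0  ⇒ sig = (2; —)
  • {4,9}:  v_{4} + v_{9} = 0  ⇒ sig = (2; —)
  • {6,7}:  v_{6} + v_{7} = 0  ⇒ sig = (2; —)
  • {1,8}:  v_{1} + v_{8} = v_{9}  ⇒ sig = (2; 1)
  • {1,10}:  v_{1} + v_{10} = v_{5}  ⇒ sig = (2; 1)
  • {2,8}:  v_{2} + v_{8} = v_{5}  ⇒ sig = (2; 1)
  • {3,5}:  v_{3} + v_{5} = v_{10}  ⇒ sig = (2; 1)
  • {3,9}:  v_{3} + v_{9} = v_{8}  ⇒ sig = (2; 1)
  • {4,6}:  v_{4} + v_{6} = v_{10}  ⇒ sig = (2; 1)
  • {4,8}:  v_{4} + v_{8} = v_{3}  ⇒ sig = (2; 1)
  • {5,8}:  v_{5} + v_{8} = v_{6}  ⇒ sig = (2; 1)
  • {7,10}:  v_{7} + v_{10} = v_{4}  ⇒ sig = (2; 1)
  • {9,10}:  v_{9} + v_{10} = v_{6}  ⇒ sig = (2; 1)
  • {2,3}:  v_{2} + v_{3} = v_{4} + v_{5}  ⇒ sig = (2; 1,1)
  • {2,9}:  v_{2} + v_{9} = v_{1} + v_{5}  ⇒ sig = (2; 1,1)
  • {5,7}:  v_{5} + v_{7} = v_{1} + v_{4}  ⇒ sig = (2; 1,1)
  • {5,9}:  v_{5} + v_{9} = v_{1} + v_{6}  ⇒ sig = (2; 1,1)
  • {8,10}:  v_{8} + v_{10} = v_{3} + v_{6}  ⇒ sig = (2; 1,1)
  • {2,10}:  v_{2} + v_{10} = v_{4} + 2·v_{5}  ⇒ sig = (2; 1,2)
  • {2,6}:  v_{2} + v_{6} = 2·v_{5}  ⇒ sig = (2; 2)
  • {2,7}:  v_{2} + v_{7} = 2·v_{1} + 2·v_{4}  ⇒ sig = (2; 2,2)
  • {1,4,5}:  v_{1} + v_{4} + v_{5} = v_{2}  ⇒ sig = (3; 1)

Sorted signature multiset PRS(X):
    (2; —)
    (2; —)
    (2; —)
    (2; 1)
    (2; 1)
    (2; 1)
    (2; 1)
    (2; 1)
    (2; 1)
    (2; 1)
    (2; 1)
    (2; 1)
    (2; 1)
    (2; 1,1)
    (2; 1,1)
    (2; 1,1)
    (2; 1,1)
    (2; 1,1)
    (2; 1,2)
    (2; 2)
    (2; 2,2)
    (3; 1)


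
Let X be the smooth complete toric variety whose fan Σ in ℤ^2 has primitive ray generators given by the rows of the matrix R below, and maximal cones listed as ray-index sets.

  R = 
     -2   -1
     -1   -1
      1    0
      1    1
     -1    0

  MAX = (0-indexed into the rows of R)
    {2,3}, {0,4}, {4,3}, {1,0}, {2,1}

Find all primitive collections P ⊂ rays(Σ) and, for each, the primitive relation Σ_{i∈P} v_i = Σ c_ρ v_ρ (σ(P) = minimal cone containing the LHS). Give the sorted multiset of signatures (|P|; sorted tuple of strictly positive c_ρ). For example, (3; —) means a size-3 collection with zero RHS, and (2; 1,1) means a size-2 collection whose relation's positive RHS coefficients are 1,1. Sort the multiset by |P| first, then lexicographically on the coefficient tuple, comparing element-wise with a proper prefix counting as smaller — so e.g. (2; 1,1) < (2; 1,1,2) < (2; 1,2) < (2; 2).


The 5 primitive collections of Σ (r=5, n=2):

  P={1,3}:  v_{1} + v_{3} = 0  ⇒ sig = (2; —)
  P={2,4}:  v_{2} + v_{4} = 0  ⇒ sig = (2; —)
  P={0,2}:  v_{0} + v_{2} = v_{1}  ⇒ sig = (2; 1)
  P={0,3}:  v_{0} + v_{3} = v_{4}  ⇒ sig = (2; 1)
  P={1,4}:  v_{1} + v_{4} = v_{0}  ⇒ sig = (2; 1)

Signatures (|P|; sorted positive RHS coefficients), sorted:
    |P|=2: 5 collections, coeffs (), (), (1), (1), (1)


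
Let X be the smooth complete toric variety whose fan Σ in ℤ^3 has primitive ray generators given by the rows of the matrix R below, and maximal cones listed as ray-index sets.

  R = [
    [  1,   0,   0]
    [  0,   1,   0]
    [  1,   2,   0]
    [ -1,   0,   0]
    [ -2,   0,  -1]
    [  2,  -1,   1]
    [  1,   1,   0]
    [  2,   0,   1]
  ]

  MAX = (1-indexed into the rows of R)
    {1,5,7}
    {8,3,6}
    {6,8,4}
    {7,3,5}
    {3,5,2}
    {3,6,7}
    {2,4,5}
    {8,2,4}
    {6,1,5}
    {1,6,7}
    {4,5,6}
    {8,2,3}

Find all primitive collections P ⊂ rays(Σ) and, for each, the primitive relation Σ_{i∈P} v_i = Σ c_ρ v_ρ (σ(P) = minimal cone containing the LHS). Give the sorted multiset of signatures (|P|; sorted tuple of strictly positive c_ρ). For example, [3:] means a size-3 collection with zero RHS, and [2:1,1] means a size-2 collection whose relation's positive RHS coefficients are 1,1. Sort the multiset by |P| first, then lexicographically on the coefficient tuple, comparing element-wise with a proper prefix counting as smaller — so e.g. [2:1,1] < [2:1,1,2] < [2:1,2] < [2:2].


12 collections generate NE(X_Σ); each relation:

  {1,4}:  v_{1} + v_{4} = 0 — sig = [2:]
  {5,8}:  v_{5} + v_{8} = 0 — sig = [2:]
  {1,2}:  v_{1} + v_{2} = v_{7} — sig = [2:1]
  {2,6}:  v_{2} + v_{6} = v_{8} — sig = [2:1]
  {2,7}:  v_{2} + v_{7} = v_{3} — sig = [2:1]
  {4,7}:  v_{4} + v_{7} = v_{2} — sig = [2:1]
  {1,8}:  v_{1} + v_{8} = v_{6} + v_{7} — sig = [2:1,1]
  {7,8}:  v_{7} + v_{8} = v_{3} + v_{6} — sig = [2:1,1]
  {1,3}:  v_{1} + v_{3} = 2·v_{7} — sig = [2:2]
  {3,4}:  v_{3} + v_{4} = 2·v_{2} — sig = [2:2]
  {3,5,6}:  v_{3} + v_{5} + v_{6} = v_{7} — sig = [3:1]
  {5,6,7}:  v_{5} + v_{6} + v_{7} = v_{1} — sig = [3:1]

Hence PRS(X_Σ) =
    |P|=2: 10 collections, coeffs (), (), (1), (1), (1), (1), (1,1), (1,1), (2), (2)
    |P|=3: 2 collections, coeffs (1), (1)


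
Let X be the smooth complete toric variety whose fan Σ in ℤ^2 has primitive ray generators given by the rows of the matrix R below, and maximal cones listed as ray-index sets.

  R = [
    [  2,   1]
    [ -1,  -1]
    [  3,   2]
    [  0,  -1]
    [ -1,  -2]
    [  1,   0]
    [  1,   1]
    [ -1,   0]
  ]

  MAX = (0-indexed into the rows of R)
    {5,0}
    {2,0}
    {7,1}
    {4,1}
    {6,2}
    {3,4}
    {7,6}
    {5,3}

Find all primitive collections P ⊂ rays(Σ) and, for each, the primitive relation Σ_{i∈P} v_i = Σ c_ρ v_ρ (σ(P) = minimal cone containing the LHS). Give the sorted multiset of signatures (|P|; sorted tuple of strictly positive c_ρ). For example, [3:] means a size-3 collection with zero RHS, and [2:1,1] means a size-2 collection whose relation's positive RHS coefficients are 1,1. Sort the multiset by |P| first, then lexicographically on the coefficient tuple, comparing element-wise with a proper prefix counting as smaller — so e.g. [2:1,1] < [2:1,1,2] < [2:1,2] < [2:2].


The 20 primitive collections of Σ (r=8, n=2):

  • {1,6}:  v_{1} + v_{6} = 0  →  sig = [2:]
  • {5,7}:  v_{5} + v_{7} = 0  →  sig = [2:]
  • {0,1}:  v_{0} + v_{1} = v_{5}  →  sig = [2:1]
  • {0,6}:  v_{0} + v_{6} = v_{2}  →  sig = [2:1]
  • {0,7}:  v_{0} + v_{7} = v_{6}  →  sig = [2:1]
  • {1,2}:  v_{1} + v_{2} = v_{0}  →  sig = [2:1]
  • {1,3}:  v_{1} + v_{3} = v_{4}  →  sig = [2:1]
  • {1,5}:  v_{1} + v_{5} = v_{3}  →  sig = [2:1]
  • {3,6}:  v_{3} + v_{6} = v_{5}  →  sig = [2:1]
  • {3,7}:  v_{3} + v_{7} = v_{1}  →  sig = [2:1]
  • {4,6}:  v_{4} + v_{6} = v_{3}  →  sig = [2:1]
  • {5,6}:  v_{5} + v_{6} = v_{0}  →  sig = [2:1]
  • {0,4}:  v_{0} + v_{4} = v_{3} + v_{5}  →  sig = [2:1,1]
  • {2,3}:  v_{2} + v_{3} = v_{0} + v_{5}  →  sig = [2:1,1]
  • {0,3}:  v_{0} + v_{3} = 2·v_{5}  →  sig = [2:2]
  • {2,4}:  v_{2} + v_{4} = 2·v_{5}  →  sig = [2:2]
  • {2,5}:  v_{2} + v_{5} = 2·v_{0}  →  sig = [2:2]
  • {2,7}:  v_{2} + v_{7} = 2·v_{6}  →  sig = [2:2]
  • {4,5}:  v_{4} + v_{5} = 2·v_{3}  →  sig = [2:2]
  • {4,7}:  v_{4} + v_{7} = 2·v_{1}  →  sig = [2:2]

Signatures (|P|; sorted positive RHS coefficients), sorted:
[[2:], [2:], [2:1], [2:1], [2:1], [2:1], [2:1], [2:1], [2:1], [2:1], [2:1], [2:1], [2:1,1], [2:1,1], [2:2], [2:2], [2:2], [2:2], [2:2], [2:2]]


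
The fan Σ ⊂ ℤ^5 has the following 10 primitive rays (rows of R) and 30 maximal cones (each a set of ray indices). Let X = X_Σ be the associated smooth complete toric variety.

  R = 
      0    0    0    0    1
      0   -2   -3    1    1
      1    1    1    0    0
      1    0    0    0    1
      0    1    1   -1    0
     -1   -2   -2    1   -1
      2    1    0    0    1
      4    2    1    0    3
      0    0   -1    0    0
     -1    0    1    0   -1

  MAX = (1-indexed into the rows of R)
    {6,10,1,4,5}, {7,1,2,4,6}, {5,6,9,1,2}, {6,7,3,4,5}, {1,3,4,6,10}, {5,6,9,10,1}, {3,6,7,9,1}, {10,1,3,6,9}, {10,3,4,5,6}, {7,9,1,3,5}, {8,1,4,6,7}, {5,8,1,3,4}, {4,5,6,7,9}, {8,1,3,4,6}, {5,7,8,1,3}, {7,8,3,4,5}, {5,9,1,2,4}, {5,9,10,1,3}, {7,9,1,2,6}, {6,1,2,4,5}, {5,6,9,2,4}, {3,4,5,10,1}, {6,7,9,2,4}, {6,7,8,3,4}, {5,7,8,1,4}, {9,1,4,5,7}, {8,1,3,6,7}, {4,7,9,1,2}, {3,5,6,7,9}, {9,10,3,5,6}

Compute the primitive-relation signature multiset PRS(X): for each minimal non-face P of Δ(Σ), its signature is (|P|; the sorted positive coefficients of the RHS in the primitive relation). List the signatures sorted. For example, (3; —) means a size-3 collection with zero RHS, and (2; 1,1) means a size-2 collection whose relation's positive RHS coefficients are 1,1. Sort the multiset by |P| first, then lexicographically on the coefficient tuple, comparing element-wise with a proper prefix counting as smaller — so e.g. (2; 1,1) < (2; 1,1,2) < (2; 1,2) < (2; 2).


14 minimal non-faces of Δ(Σ) (on 10 rays):

  P = {7,10}:  v_{7} + v_{10} = v_{3}  →  sig = (2; 1)
  P = {2,10}:  v_{2} + v_{10} = v_{1} + v_{6}  →  sig = (2; 1,1)
  P = {2,3}:  v_{2} + v_{3} = v_{1} + v_{6} + v_{7}  →  sig = (2; 1,1,1)
  P = {8,10}:  v_{8} + v_{10} = v_{1} + 2·v_{3} + v_{4}  →  sig = (2; 1,1,2)
  P = {2,8}:  v_{2} + v_{8} = 2·v_{1} + v_{4} + v_{6} + 2·v_{7}  →  sig = (2; 1,1,2,2)
  P = {8,9}:  v_{8} + v_{9} = v_{1} + 2·v_{7}  →  sig = (2; 1,2)
  P = {4,9,10}:  v_{4} + v_{9} + v_{10} = 0  →  sig = (3; —)
  P = {3,4,9}:  v_{3} + v_{4} + v_{9} = v_{7}  →  sig = (3; 1)
  P = {5,6,8}:  v_{5} + v_{6} + v_{8} = v_{4} + v_{7}  →  sig = (3; 1,1)
  P = {2,5,7}:  v_{2} + v_{5} + v_{7} = 2·v_{4} + 2·v_{9}  →  sig = (3; 2,2)
  P = {1,3,5,6}:  v_{1} + v_{3} + v_{5} + v_{6} = 0  →  sig = (4; —)
  P = {1,3,4,7}:  v_{1} + v_{3} + v_{4} + v_{7} = v_{8}  →  sig = (4; 1)
  P = {1,4,6,9}:  v_{1} + v_{4} + v_{6} + v_{9} = v_{2}  →  sig = (4; 1)
  P = {1,5,6,7}:  v_{1} + v_{5} + v_{6} + v_{7} = v_{4} + v_{9}  →  sig = (4; 1,1)

Sorted signature multiset PRS(X):
[(2; 1), (2; 1,1), (2; 1,1,1), (2; 1,1,2), (2; 1,1,2,2), (2; 1,2), (3; —), (3; 1), (3; 1,1), (3; 2,2), (4; —), (4; 1), (4; 1), (4; 1,1)]


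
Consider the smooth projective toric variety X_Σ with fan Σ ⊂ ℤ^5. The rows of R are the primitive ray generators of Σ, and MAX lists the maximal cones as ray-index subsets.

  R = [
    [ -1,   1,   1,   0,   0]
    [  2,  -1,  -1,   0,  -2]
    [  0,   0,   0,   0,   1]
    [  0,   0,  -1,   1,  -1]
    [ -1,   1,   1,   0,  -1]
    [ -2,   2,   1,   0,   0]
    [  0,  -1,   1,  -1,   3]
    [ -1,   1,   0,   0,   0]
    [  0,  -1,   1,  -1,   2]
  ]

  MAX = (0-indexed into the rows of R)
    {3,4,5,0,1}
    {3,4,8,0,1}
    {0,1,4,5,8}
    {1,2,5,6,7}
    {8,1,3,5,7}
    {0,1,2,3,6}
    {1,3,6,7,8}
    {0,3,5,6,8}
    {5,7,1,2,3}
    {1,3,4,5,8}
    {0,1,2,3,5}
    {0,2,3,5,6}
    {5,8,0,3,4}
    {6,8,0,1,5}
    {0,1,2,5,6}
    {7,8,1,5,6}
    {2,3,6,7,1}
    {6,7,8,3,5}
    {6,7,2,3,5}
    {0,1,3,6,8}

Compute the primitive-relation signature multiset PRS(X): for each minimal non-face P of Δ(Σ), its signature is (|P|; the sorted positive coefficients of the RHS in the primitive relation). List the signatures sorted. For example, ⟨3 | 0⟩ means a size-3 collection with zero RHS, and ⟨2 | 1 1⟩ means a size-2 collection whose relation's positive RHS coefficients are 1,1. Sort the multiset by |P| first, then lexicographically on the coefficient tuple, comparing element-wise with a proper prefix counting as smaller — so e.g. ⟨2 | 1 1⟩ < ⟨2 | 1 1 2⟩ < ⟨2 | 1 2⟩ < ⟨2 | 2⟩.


Minimal non-faces — 7 found among 9 rays, 20 max cones:

  P = {0,7}:  v_{0} + v_{7} = v_{5}  so sig = ⟨2 | 1⟩
  P = {2,4}:  v_{2} + v_{4} = v_{0}  so sig = ⟨2 | 1⟩
  P = {2,8}:  v_{2} + v_{8} = v_{6}  so sig = ⟨2 | 1⟩
  P = {4,6}:  v_{4} + v_{6} = v_{0} + v_{8}  so sig = ⟨2 | 1 1⟩
  P = {4,7}:  v_{4} + v_{7} = v_{1} + v_{3} + 2·v_{5} + v_{8}  so sig = ⟨2 | 1 1 1 2⟩
  P = {1,3,5,6}:  v_{1} + v_{3} + v_{5} + v_{6} = 0  so sig = ⟨4 | 0⟩
  P = {0,1,3,5,8}:  v_{0} + v_{1} + v_{3} + v_{5} + v_{8} = v_{4}  so sig = ⟨5 | 1⟩

so the primitive-relation signature multiset is
[⟨2 | 1⟩, ⟨2 | 1⟩, ⟨2 | 1⟩, ⟨2 | 1 1⟩, ⟨2 | 1 1 1 2⟩, ⟨4 | 0⟩, ⟨5 | 1⟩]


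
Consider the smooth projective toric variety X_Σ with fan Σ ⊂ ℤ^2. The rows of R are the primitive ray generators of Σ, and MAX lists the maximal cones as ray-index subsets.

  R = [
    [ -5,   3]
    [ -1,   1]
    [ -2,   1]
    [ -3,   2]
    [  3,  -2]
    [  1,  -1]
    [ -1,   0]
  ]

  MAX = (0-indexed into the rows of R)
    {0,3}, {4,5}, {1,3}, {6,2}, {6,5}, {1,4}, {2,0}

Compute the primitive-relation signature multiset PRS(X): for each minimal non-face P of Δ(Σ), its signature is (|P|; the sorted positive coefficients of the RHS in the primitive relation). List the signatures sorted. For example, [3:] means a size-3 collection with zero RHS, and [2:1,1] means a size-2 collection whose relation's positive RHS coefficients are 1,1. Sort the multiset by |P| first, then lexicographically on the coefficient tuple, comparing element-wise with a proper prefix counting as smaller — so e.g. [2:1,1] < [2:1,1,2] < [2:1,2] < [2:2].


Minimal non-faces — 14 found among 7 rays, 7 max cones:

  {1,5}:  v_{1} + v_{5} = 0  ⇒ sig = [2:]
  {3,4}:  v_{3} + v_{4} = 0  ⇒ sig = [2:]
  {0,4}:  v_{0} + v_{4} = v_{2}  ⇒ sig = [2:1]
  {1,2}:  v_{1} + v_{2} = v_{3}  ⇒ sig = [2:1]
  {1,6}:  v_{1} + v_{6} = v_{2}  ⇒ sig = [2:1]
  {2,3}:  v_{2} + v_{3} = v_{0}  ⇒ sig = [2:1]
  {2,4}:  v_{2} + v_{4} = v_{5}  ⇒ sig = [2:1]
  {2,5}:  v_{2} + v_{5} = v_{6}  ⇒ sig = [2:1]
  {3,5}:  v_{3} + v_{5} = v_{2}  ⇒ sig = [2:1]
  {0,1}:  v_{0} + v_{1} = 2·v_{3}  ⇒ sig = [2:2]
  {0,5}:  v_{0} + v_{5} = 2·v_{2}  ⇒ sig = [2:2]
  {3,6}:  v_{3} + v_{6} = 2·v_{2}  ⇒ sig = [2:2]
  {4,6}:  v_{4} + v_{6} = 2·v_{5}  ⇒ sig = [2:2]
  {0,6}:  v_{0} + v_{6} = 3·v_{2}  ⇒ sig = [2:3]

Sorted signature multiset PRS(X):
    |P|=2: 14 collections, coeffs (), (), (1), (1), (1), (1), (1), (1), (1), (2), (2), (2), (2), (3)


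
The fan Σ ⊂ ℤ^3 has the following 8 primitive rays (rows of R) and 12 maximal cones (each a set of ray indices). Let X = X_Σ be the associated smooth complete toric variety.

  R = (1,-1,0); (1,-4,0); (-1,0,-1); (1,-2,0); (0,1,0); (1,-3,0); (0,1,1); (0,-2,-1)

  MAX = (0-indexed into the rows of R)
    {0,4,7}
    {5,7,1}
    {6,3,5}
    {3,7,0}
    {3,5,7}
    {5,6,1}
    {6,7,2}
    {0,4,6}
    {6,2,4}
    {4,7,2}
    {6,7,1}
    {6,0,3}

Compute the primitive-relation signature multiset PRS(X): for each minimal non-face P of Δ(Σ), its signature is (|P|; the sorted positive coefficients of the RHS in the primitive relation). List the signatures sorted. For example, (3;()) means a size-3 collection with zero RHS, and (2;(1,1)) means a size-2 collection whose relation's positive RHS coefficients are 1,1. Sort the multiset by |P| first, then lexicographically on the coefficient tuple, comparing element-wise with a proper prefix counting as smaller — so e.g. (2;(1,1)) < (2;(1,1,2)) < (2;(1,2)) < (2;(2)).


The 14 primitive collections of Σ (r=8, n=3):

  • {1,4}:  v_{1} + v_{4} = v_{5}  so sig = (2;(1))
  • {2,3}:  v_{2} + v_{3} = v_{7}  so sig = (2;(1))
  • {3,4}:  v_{3} + v_{4} = v_{0}  so sig = (2;(1))
  • {4,5}:  v_{4} + v_{5} = v_{3}  so sig = (2;(1))
  • {0,1}:  v_{0} + v_{1} = v_{3} + v_{5}  so sig = (2;(1,1))
  • {0,2}:  v_{0} + v_{2} = v_{4} + v_{7}  so sig = (2;(1,1))
  • {2,5}:  v_{2} + v_{5} = v_{6} + 2·v_{7}  so sig = (2;(1,2))
  • {0,5}:  v_{0} + v_{5} = 2·v_{3}  so sig = (2;(2))
  • {1,3}:  v_{1} + v_{3} = 2·v_{5}  so sig = (2;(2))
  • {1,2}:  v_{1} + v_{2} = 2·v_{6} + 3·v_{7}  so sig = (2;(2,3))
  • {4,6,7}:  v_{4} + v_{6} + v_{7} = 0  so sig = (3;())
  • {0,6,7}:  v_{0} + v_{6} + v_{7} = v_{3}  so sig = (3;(1))
  • {3,6,7}:  v_{3} + v_{6} + v_{7} = v_{5}  so sig = (3;(1))
  • {5,6,7}:  v_{5} + v_{6} + v_{7} = v_{1}  so sig = (3;(1))

so the primitive-relation signature multiset is
    |P|=2: 10 collections, coeffs (1), (1), (1), (1), (1,1), (1,1), (1,2), (2), (2), (2,3)
    |P|=3: 4 collections, coeffs (), (1), (1), (1)


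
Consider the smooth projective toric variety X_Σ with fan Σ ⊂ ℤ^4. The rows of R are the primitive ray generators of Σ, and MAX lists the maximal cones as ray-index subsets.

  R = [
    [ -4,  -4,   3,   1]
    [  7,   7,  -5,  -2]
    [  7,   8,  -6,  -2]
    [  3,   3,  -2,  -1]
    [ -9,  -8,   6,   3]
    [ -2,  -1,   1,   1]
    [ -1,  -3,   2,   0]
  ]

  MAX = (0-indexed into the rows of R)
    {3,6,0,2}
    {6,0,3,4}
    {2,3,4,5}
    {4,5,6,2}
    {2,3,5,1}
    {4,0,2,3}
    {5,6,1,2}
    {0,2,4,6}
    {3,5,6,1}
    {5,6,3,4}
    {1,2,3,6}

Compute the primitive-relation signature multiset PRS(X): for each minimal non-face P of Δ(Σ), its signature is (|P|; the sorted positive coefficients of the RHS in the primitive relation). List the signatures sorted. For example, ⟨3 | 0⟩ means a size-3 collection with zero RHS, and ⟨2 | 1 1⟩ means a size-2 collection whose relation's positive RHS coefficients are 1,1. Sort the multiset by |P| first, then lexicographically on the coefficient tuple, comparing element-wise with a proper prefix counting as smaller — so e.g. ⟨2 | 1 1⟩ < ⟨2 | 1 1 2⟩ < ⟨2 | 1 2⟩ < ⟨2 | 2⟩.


5 minimal non-faces of Δ(Σ) (on 7 rays):

  P={0,1}:  v_{0} + v_{1} = v_{3}  →  sig = ⟨2 | 1⟩
  P={1,4}:  v_{1} + v_{4} = v_{5}  →  sig = ⟨2 | 1⟩
  P={0,5}:  v_{0} + v_{5} = v_{3} + v_{4}  →  sig = ⟨2 | 1 1⟩
  P={2,3,4,6}:  v_{2} + v_{3} + v_{4} + v_{6} = 0  →  sig = ⟨4 | 0⟩
  P={2,3,5,6}:  v_{2} + v_{3} + v_{5} + v_{6} = v_{1}  →  sig = ⟨4 | 1⟩

Signatures (|P|; sorted positive RHS coefficients), sorted:
{ ⟨2 | 1⟩ ×2,  ⟨2 | 1 1⟩,  ⟨4 | 0⟩,  ⟨4 | 1⟩ }


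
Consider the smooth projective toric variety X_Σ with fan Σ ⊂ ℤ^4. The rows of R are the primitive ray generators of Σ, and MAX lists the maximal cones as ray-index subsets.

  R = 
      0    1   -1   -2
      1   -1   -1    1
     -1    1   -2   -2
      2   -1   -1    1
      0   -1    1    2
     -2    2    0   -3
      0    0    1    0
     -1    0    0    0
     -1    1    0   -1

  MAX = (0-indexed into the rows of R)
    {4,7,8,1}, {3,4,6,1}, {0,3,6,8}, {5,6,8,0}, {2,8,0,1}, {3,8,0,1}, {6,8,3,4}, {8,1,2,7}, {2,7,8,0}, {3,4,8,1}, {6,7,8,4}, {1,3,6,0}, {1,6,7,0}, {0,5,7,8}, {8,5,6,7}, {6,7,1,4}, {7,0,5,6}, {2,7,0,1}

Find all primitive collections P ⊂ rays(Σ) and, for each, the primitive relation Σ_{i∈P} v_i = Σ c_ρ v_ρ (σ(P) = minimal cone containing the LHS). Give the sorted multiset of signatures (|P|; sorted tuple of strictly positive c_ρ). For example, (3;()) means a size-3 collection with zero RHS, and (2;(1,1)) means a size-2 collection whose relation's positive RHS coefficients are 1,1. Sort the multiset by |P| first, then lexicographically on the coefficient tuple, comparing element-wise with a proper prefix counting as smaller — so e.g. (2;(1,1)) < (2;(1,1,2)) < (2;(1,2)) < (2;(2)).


12 collections generate NE(X_Σ); each relation:

  P={0,4}:  v_{0} + v_{4} = 0 ; sig = (2;())
  P={3,5}:  v_{3} + v_{5} = v_{0} ; sig = (2;(1))
  P={3,7}:  v_{3} + v_{7} = v_{1} ; sig = (2;(1))
  P={1,5}:  v_{1} + v_{5} = v_{0} + v_{7} ; sig = (2;(1,1))
  P={2,6}:  v_{2} + v_{6} = v_{0} + v_{7} ; sig = (2;(1,1))
  P={2,4}:  v_{2} + v_{4} = v_{1} + v_{7} + v_{8} ; sig = (2;(1,1,1))
  P={4,5}:  v_{4} + v_{5} = v_{6} + v_{7} + v_{8} ; sig = (2;(1,1,1))
  P={2,3}:  v_{2} + v_{3} = v_{0} + 2·v_{1} + v_{8} ; sig = (2;(1,1,2))
  P={2,5}:  v_{2} + v_{5} = 2·v_{0} + 2·v_{7} + v_{8} ; sig = (2;(1,2,2))
  P={1,6,8}:  v_{1} + v_{6} + v_{8} = 0 ; sig = (3;())
  P={0,1,7,8}:  v_{0} + v_{1} + v_{7} + v_{8} = v_{2} ; sig = (4;(1))
  P={0,6,7,8}:  v_{0} + v_{6} + v_{7} + v_{8} = v_{5} ; sig = (4;(1))

Hence PRS(X_Σ) =
[(2;()), (2;(1)), (2;(1)), (2;(1,1)), (2;(1,1)), (2;(1,1,1)), (2;(1,1,1)), (2;(1,1,2)), (2;(1,2,2)), (3;()), (4;(1)), (4;(1))]


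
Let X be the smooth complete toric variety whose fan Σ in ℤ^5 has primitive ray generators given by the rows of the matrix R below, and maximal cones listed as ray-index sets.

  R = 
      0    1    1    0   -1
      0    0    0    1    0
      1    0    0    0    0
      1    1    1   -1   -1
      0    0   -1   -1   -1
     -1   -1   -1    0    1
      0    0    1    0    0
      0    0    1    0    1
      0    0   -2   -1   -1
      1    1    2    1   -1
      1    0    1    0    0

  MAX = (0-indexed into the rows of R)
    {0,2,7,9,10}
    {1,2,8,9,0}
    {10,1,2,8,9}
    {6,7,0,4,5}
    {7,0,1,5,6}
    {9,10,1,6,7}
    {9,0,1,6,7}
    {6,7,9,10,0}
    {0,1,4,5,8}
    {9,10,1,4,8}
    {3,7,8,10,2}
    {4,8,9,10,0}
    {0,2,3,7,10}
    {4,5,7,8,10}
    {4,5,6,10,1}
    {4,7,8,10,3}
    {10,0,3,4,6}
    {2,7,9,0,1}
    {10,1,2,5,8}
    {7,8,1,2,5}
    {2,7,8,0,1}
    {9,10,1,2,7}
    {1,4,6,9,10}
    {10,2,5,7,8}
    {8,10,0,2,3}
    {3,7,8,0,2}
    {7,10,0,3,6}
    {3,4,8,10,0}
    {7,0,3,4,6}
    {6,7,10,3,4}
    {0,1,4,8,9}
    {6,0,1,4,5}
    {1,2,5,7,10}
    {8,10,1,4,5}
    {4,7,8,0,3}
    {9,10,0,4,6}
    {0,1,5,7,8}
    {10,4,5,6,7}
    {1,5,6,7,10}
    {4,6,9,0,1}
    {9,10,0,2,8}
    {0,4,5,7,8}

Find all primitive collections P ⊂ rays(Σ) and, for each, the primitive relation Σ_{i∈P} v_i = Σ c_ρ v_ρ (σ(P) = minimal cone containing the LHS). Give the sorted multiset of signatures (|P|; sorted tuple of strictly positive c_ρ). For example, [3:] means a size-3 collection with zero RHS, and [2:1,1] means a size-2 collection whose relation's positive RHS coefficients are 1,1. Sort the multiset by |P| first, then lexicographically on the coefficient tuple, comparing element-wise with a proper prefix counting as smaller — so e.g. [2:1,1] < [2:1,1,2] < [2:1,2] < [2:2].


The 16 primitive collections of Σ (r=11, n=5):

  {2,6}:  v_{2} + v_{6} = v_{10}  ⟹  sig = [2:1]
  {6,8}:  v_{6} + v_{8} = v_{4}  ⟹  sig = [2:1]
  {1,3}:  v_{1} + v_{3} = v_{0} + v_{2}  ⟹  sig = [2:1,1]
  {2,4}:  v_{2} + v_{4} = v_{8} + v_{10}  ⟹  sig = [2:1,1]
  {3,5}:  v_{3} + v_{5} = v_{4} + v_{7}  ⟹  sig = [2:1,1]
  {5,9}:  v_{5} + v_{9} = v_{1} + v_{6}  ⟹  sig = [2:1,1]
  {3,9}:  v_{3} + v_{9} = 2·v_{0} + v_{2} + v_{10}  ⟹  sig = [2:1,1,2]
  {0,2,5}:  v_{0} + v_{2} + v_{5} = 0  ⟹  sig = [3:]
  {1,4,7}:  v_{1} + v_{4} + v_{7} = 0  ⟹  sig = [3:]
  {0,1,10}:  v_{0} + v_{1} + v_{10} = v_{9}  ⟹  sig = [3:1]
  {0,5,10}:  v_{0} + v_{5} + v_{10} = v_{6}  ⟹  sig = [3:1]
  {4,7,9}:  v_{4} + v_{7} + v_{9} = v_{0} + v_{10}  ⟹  sig = [3:1,1]
  {7,8,9}:  v_{7} + v_{8} + v_{9} = v_{0} + v_{2}  ⟹  sig = [3:1,1]
  {0,7,8,10}:  v_{0} + v_{7} + v_{8} + v_{10} = v_{3}  ⟹  sig = [4:1]
  {1,7,8,10}:  v_{1} + v_{7} + v_{8} + v_{10} = v_{2}  ⟹  sig = [4:1]
  {0,4,7,10}:  v_{0} + v_{4} + v_{7} + v_{10} = v_{3} + v_{6}  ⟹  sig = [4:1,1]

Hence PRS(X_Σ) =
{ [2:1] ×2,  [2:1,1] ×4,  [2:1,1,2],  [3:] ×2,  [3:1] ×2,  [3:1,1] ×2,  [4:1] ×2,  [4:1,1] }


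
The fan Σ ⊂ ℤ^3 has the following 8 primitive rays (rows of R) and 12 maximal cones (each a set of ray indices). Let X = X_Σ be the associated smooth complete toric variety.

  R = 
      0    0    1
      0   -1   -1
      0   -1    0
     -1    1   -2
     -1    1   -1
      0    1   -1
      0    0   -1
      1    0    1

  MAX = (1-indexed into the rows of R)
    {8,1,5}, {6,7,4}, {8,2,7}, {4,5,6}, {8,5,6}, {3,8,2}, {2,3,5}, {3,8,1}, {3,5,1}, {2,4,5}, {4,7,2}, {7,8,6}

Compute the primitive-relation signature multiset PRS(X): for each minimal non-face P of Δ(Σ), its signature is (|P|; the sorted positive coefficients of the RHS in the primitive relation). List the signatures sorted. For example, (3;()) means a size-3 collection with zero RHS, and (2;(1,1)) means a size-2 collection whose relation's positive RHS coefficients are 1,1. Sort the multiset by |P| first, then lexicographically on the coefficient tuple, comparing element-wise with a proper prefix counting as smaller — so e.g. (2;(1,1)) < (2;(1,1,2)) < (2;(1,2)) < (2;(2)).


12 collections generate NE(X_Σ); each relation:

  P = {1,7}:  v_{1} + v_{7} = 0  so sig = (2;())
  P = {1,2}:  v_{1} + v_{2} = v_{3}  so sig = (2;(1))
  P = {1,4}:  v_{1} + v_{4} = v_{5}  so sig = (2;(1))
  P = {3,6}:  v_{3} + v_{6} = v_{7}  so sig = (2;(1))
  P = {3,7}:  v_{3} + v_{7} = v_{2}  so sig = (2;(1))
  P = {4,8}:  v_{4} + v_{8} = v_{6}  so sig = (2;(1))
  P = {5,7}:  v_{5} + v_{7} = v_{4}  so sig = (2;(1))
  P = {1,6}:  v_{1} + v_{6} = v_{5} + v_{8}  so sig = (2;(1,1))
  P = {3,4}:  v_{3} + v_{4} = v_{2} + v_{5}  so sig = (2;(1,1))
  P = {2,6}:  v_{2} + v_{6} = 2·v_{7}  so sig = (2;(2))
  P = {3,5,8}:  v_{3} + v_{5} + v_{8} = 0  so sig = (3;())
  P = {2,5,8}:  v_{2} + v_{5} + v_{8} = v_{7}  so sig = (3;(1))

Sorted signature multiset PRS(X):
    |P|=2: 10 collections, coeffs (), (1), (1), (1), (1), (1), (1), (1,1), (1,1), (2)
    |P|=3: 2 collections, coeffs (), (1)


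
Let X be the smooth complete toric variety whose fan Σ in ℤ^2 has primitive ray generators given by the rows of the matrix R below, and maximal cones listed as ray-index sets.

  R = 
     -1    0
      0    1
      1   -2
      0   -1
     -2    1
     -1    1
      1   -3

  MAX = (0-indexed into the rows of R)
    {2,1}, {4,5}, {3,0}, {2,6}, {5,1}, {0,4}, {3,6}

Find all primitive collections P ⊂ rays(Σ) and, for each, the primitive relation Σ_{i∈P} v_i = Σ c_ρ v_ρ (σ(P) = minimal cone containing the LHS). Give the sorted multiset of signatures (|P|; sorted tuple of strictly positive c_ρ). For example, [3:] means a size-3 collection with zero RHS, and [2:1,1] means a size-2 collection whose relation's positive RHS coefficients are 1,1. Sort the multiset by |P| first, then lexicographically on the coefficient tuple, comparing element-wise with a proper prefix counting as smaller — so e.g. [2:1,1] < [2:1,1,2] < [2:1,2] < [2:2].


Δ(Σ) — 7 vertices, 14 min non-faces:

  • {1,3}:  v_{1} + v_{3} = 0  →  sig = [2:]
  • {0,1}:  v_{0} + v_{1} = v_{5}  →  sig = [2:1]
  • {0,5}:  v_{0} + v_{5} = v_{4}  →  sig = [2:1]
  • {1,6}:  v_{1} + v_{6} = v_{2}  →  sig = [2:1]
  • {2,3}:  v_{2} + v_{3} = v_{6}  →  sig = [2:1]
  • {2,5}:  v_{2} + v_{5} = v_{3}  →  sig = [2:1]
  • {3,5}:  v_{3} + v_{5} = v_{0}  →  sig = [2:1]
  • {2,4}:  v_{2} + v_{4} = v_{0} + v_{3}  →  sig = [2:1,1]
  • {4,6}:  v_{4} + v_{6} = v_{0} + 2·v_{3}  →  sig = [2:1,2]
  • {0,2}:  v_{0} + v_{2} = 2·v_{3}  →  sig = [2:2]
  • {1,4}:  v_{1} + v_{4} = 2·v_{5}  →  sig = [2:2]
  • {3,4}:  v_{3} + v_{4} = 2·v_{0}  →  sig = [2:2]
  • {5,6}:  v_{5} + v_{6} = 2·v_{3}  →  sig = [2:2]
  • {0,6}:  v_{0} + v_{6} = 3·v_{3}  →  sig = [2:3]

Hence PRS(X_Σ) =
    [2:]
    [2:1]
    [2:1]
    [2:1]
    [2:1]
    [2:1]
    [2:1]
    [2:1,1]
    [2:1,2]
    [2:2]
    [2:2]
    [2:2]
    [2:2]
    [2:3]


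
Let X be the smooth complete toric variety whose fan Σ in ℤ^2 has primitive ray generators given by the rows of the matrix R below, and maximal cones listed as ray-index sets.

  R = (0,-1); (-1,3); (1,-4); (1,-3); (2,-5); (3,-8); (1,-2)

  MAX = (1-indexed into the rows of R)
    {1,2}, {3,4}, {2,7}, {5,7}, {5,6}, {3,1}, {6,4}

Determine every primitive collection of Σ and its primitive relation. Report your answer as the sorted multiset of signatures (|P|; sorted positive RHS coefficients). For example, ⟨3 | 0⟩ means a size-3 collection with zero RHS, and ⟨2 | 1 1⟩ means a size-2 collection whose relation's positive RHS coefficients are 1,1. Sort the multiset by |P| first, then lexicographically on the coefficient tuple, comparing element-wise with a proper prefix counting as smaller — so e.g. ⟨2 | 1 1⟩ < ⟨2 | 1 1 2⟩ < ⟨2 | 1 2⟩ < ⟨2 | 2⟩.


|primitive collections| = 14. Relations:

  P={2,4}:  v_{2} + v_{4} = 0  so sig = ⟨2 | 0⟩
  P={1,4}:  v_{1} + v_{4} = v_{3}  so sig = ⟨2 | 1⟩
  P={1,7}:  v_{1} + v_{7} = v_{4}  so sig = ⟨2 | 1⟩
  P={2,3}:  v_{2} + v_{3} = v_{1}  so sig = ⟨2 | 1⟩
  P={2,5}:  v_{2} + v_{5} = v_{7}  so sig = ⟨2 | 1⟩
  P={2,6}:  v_{2} + v_{6} = v_{5}  so sig = ⟨2 | 1⟩
  P={4,5}:  v_{4} + v_{5} = v_{6}  so sig = ⟨2 | 1⟩
  P={4,7}:  v_{4} + v_{7} = v_{5}  so sig = ⟨2 | 1⟩
  P={1,5}:  v_{1} + v_{5} = 2·v_{4}  so sig = ⟨2 | 2⟩
  P={3,7}:  v_{3} + v_{7} = 2·v_{4}  so sig = ⟨2 | 2⟩
  P={6,7}:  v_{6} + v_{7} = 2·v_{5}  so sig = ⟨2 | 2⟩
  P={1,6}:  v_{1} + v_{6} = 3·v_{4}  so sig = ⟨2 | 3⟩
  P={3,5}:  v_{3} + v_{5} = 3·v_{4}  so sig = ⟨2 | 3⟩
  P={3,6}:  v_{3} + v_{6} = 4·v_{4}  so sig = ⟨2 | 4⟩

Hence PRS(X_Σ) =
    |P|=2: 14 collections, coeffs (), (1), (1), (1), (1), (1), (1), (1), (2), (2), (2), (3), (3), (4)


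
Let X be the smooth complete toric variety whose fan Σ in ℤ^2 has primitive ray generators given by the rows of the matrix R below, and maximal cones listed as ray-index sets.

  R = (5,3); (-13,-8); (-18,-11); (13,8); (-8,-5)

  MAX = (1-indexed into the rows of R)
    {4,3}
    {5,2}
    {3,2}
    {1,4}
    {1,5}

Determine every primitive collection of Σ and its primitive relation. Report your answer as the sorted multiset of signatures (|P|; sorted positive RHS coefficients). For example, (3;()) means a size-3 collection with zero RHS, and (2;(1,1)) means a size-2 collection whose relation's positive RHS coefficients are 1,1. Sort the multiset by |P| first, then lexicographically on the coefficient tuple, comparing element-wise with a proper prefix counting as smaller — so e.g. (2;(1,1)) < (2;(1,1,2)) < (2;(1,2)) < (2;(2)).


5 minimal non-faces of Δ(Σ) (on 5 rays):

  P = {2,4}:  v_{2} + v_{4} = 0 — sig = (2;())
  P = {1,2}:  v_{1} + v_{2} = v_{5} — sig = (2;(1))
  P = {1,3}:  v_{1} + v_{3} = v_{2} — sig = (2;(1))
  P = {4,5}:  v_{4} + v_{5} = v_{1} — sig = (2;(1))
  P = {3,5}:  v_{3} + v_{5} = 2·v_{2} — sig = (2;(2))

Signatures (|P|; sorted positive RHS coefficients), sorted:
[(2;()), (2;(1)), (2;(1)), (2;(1)), (2;(2))]


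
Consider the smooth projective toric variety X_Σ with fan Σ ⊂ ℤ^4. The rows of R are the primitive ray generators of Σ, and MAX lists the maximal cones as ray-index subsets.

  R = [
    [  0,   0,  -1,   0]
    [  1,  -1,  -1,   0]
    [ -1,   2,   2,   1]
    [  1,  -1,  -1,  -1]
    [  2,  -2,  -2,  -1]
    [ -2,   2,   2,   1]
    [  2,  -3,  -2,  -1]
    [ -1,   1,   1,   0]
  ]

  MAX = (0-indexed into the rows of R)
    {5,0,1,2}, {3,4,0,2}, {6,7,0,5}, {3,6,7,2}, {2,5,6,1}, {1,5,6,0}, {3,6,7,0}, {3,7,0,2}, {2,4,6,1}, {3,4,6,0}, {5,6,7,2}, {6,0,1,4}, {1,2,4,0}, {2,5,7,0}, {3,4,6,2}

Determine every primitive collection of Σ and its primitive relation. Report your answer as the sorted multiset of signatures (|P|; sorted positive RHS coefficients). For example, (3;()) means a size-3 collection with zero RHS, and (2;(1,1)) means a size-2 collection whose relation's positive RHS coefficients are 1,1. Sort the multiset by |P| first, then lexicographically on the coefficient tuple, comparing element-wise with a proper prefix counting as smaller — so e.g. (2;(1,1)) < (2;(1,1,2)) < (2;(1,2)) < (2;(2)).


|primitive collections| = 6. Relations:

  P={1,7}:  v_{1} + v_{7} = 0  ⇒ sig = (2;())
  P={4,5}:  v_{4} + v_{5} = 0  ⇒ sig = (2;())
  P={1,3}:  v_{1} + v_{3} = v_{4}  ⇒ sig = (2;(1))
  P={3,5}:  v_{3} + v_{5} = v_{7}  ⇒ sig = (2;(1))
  P={4,7}:  v_{4} + v_{7} = v_{3}  ⇒ sig = (2;(1))
  P={0,2,6}:  v_{0} + v_{2} + v_{6} = v_{1}  ⇒ sig = (3;(1))

Hence PRS(X_Σ) =
{ (2;()) ×2,  (2;(1)) ×3,  (3;(1)) }


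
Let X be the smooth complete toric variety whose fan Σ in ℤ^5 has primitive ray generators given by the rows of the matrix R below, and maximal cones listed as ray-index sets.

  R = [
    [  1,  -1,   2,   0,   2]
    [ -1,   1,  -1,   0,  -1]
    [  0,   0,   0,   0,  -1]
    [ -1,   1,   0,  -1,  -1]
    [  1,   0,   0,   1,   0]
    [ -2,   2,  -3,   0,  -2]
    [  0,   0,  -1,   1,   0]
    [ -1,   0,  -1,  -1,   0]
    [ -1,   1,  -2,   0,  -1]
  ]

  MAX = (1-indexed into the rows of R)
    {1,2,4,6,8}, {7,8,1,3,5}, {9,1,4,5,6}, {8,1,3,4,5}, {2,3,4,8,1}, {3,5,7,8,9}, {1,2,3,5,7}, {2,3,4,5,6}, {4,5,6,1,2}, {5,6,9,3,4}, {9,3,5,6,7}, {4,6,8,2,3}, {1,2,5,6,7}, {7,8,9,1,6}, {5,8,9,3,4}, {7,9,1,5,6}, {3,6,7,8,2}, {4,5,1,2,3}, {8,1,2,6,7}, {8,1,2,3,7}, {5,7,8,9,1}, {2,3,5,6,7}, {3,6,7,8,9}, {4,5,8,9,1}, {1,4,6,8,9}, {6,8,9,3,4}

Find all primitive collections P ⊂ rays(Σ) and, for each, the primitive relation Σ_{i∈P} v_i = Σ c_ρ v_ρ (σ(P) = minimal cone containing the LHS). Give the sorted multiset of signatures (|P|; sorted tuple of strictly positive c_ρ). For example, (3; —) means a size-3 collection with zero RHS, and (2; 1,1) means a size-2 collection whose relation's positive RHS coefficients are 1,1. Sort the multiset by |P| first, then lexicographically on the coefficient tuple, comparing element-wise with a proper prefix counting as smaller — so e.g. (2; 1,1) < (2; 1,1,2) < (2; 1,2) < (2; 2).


Σ has 6 primitive collections:

  P = {2,9}:  v_{2} + v_{9} = v_{6}  →  sig = (2; 1)
  P = {4,7}:  v_{4} + v_{7} = v_{2}  →  sig = (2; 1)
  P = {1,3,9}:  v_{1} + v_{3} + v_{9} = 0  →  sig = (3; —)
  P = {1,3,6}:  v_{1} + v_{3} + v_{6} = v_{2}  →  sig = (3; 1)
  P = {2,5,8}:  v_{2} + v_{5} + v_{8} = v_{9}  →  sig = (3; 1)
  P = {5,6,8}:  v_{5} + v_{6} + v_{8} = 2·v_{9}  →  sig = (3; 2)

Hence PRS(X_Σ) =
    (2; 1)
    (2; 1)
    (3; —)
    (3; 1)
    (3; 1)
    (3; 2)


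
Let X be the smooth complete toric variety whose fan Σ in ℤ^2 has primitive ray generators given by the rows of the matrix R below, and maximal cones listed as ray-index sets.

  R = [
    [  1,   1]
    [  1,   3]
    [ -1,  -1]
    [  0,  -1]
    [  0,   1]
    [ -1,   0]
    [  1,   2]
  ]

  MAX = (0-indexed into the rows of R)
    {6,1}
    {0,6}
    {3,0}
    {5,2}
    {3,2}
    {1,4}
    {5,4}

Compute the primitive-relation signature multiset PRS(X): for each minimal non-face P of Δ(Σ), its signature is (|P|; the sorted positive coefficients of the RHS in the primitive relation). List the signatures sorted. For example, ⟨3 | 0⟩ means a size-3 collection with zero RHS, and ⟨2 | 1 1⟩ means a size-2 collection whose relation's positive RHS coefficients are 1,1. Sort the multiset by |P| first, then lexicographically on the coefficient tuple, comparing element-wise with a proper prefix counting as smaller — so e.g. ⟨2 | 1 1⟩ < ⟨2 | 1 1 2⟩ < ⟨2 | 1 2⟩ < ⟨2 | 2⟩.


14 collections generate NE(X_Σ); each relation:

  P={0,2}:  v_{0} + v_{2} = 0  ⟹  sig = ⟨2 | 0⟩
  P={3,4}:  v_{3} + v_{4} = 0  ⟹  sig = ⟨2 | 0⟩
  P={0,4}:  v_{0} + v_{4} = v_{6}  ⟹  sig = ⟨2 | 1⟩
  P={0,5}:  v_{0} + v_{5} = v_{4}  ⟹  sig = ⟨2 | 1⟩
  P={1,3}:  v_{1} + v_{3} = v_{6}  ⟹  sig = ⟨2 | 1⟩
  P={2,4}:  v_{2} + v_{4} = v_{5}  ⟹  sig = ⟨2 | 1⟩
  P={2,6}:  v_{2} + v_{6} = v_{4}  ⟹  sig = ⟨2 | 1⟩
  P={3,5}:  v_{3} + v_{5} = v_{2}  ⟹  sig = ⟨2 | 1⟩
  P={3,6}:  v_{3} + v_{6} = v_{0}  ⟹  sig = ⟨2 | 1⟩
  P={4,6}:  v_{4} + v_{6} = v_{1}  ⟹  sig = ⟨2 | 1⟩
  P={0,1}:  v_{0} + v_{1} = 2·v_{6}  ⟹  sig = ⟨2 | 2⟩
  P={1,2}:  v_{1} + v_{2} = 2·v_{4}  ⟹  sig = ⟨2 | 2⟩
  P={5,6}:  v_{5} + v_{6} = 2·v_{4}  ⟹  sig = ⟨2 | 2⟩
  P={1,5}:  v_{1} + v_{5} = 3·v_{4}  ⟹  sig = ⟨2 | 3⟩

so the primitive-relation signature multiset is
{ ⟨2 | 0⟩ ×2,  ⟨2 | 1⟩ ×8,  ⟨2 | 2⟩ ×3,  ⟨2 | 3⟩ }


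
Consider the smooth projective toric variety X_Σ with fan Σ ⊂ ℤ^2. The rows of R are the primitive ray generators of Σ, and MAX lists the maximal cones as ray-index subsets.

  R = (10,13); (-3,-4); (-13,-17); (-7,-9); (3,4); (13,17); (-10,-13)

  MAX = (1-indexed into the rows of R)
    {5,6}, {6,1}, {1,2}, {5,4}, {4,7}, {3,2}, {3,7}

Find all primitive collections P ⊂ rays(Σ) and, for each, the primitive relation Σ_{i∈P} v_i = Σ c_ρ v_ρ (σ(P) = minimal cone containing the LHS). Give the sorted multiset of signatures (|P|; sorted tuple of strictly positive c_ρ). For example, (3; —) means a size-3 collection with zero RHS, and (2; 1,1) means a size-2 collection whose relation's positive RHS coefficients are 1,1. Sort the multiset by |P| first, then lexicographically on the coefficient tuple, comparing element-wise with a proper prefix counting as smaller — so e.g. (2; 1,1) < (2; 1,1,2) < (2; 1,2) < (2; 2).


14 minimal non-faces of Δ(Σ) (on 7 rays):

  P={1,7}:  v_{1} + v_{7} = 0  so sig = (2; —)
  P={2,5}:  v_{2} + v_{5} = 0  so sig = (2; —)
  P={3,6}:  v_{3} + v_{6} = 0  so sig = (2; —)
  P={1,3}:  v_{1} + v_{3} = v_{2}  so sig = (2; 1)
  P={1,4}:  v_{1} + v_{4} = v_{5}  so sig = (2; 1)
  P={1,5}:  v_{1} + v_{5} = v_{6}  so sig = (2; 1)
  P={2,4}:  v_{2} + v_{4} = v_{7}  so sig = (2; 1)
  P={2,6}:  v_{2} + v_{6} = v_{1}  so sig = (2; 1)
  P={2,7}:  v_{2} + v_{7} = v_{3}  so sig = (2; 1)
  P={3,5}:  v_{3} + v_{5} = v_{7}  so sig = (2; 1)
  P={5,7}:  v_{5} + v_{7} = v_{4}  so sig = (2; 1)
  P={6,7}:  v_{6} + v_{7} = v_{5}  so sig = (2; 1)
  P={3,4}:  v_{3} + v_{4} = 2·v_{7}  so sig = (2; 2)
  P={4,6}:  v_{4} + v_{6} = 2·v_{5}  so sig = (2; 2)

Hence PRS(X_Σ) =
    (2; —)
    (2; —)
    (2; —)
    (2; 1)
    (2; 1)
    (2; 1)
    (2; 1)
    (2; 1)
    (2; 1)
    (2; 1)
    (2; 1)
    (2; 1)
    (2; 2)
    (2; 2)
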